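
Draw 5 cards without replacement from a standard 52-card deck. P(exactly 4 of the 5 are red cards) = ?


Hypergeometric: P(X=4) = C(26,4)·C(26,1) / C(52,5)
= 14950 × 26 / 2598960
= 388700/2598960 = 0.1496

P = 0.1496


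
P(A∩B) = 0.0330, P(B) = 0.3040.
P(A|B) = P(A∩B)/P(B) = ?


P(A|B) = 0.0330/0.3040 = 0.1086

P(A|B) = 0.1086


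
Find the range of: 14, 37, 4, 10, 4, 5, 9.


Max = 37, Min = 4
Range = 37 - 4 = 33

Range = 33


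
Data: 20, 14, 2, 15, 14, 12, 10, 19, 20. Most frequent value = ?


Frequencies: 2:1, 10:1, 12:1, 14:2, 15:1, 19:1, 20:2
Max frequency = 2
Mode = 14, 20

Mode = 14, 20


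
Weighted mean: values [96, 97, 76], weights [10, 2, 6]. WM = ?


Numerator = 96*10 + 97*2 + 76*6 = 1610
Denominator = 10 + 2 + 6 = 18
WM = 1610/18 = 89.4444

WM = 89.4444


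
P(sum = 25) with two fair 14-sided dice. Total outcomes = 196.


Total outcomes = 14×14 = 196
Favorable (sum = 25): 4
P = 4/196 = 0.0204

P = 0.0204


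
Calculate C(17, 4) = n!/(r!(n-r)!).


C(17,4) = 17!/(4! × 13!)
= 355687428096000/(24 × 6227020800)
= 2380

C(17,4) = 2380


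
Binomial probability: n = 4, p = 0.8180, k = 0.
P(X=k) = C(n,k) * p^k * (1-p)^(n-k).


C(4,0) = 1
p^0 = 1.000000
(1-p)^4 = 0.001097
P = 1 * 1.000000 * 0.001097 = 0.0011

P(X=0) = 0.0011


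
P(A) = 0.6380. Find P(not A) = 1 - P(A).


P(not A) = 1 - 0.6380 = 0.3620

P(not A) = 0.3620


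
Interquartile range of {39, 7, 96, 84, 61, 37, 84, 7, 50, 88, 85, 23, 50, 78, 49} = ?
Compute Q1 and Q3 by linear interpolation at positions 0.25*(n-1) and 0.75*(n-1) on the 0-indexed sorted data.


Sorted: 7, 7, 23, 37, 39, 49, 50, 50, 61, 78, 84, 84, 85, 88, 96
Q1 (25th %ile) = 38.0000
Q3 (75th %ile) = 84.0000
IQR = 84.0000 - 38.0000 = 46.0000

IQR = 46.0000


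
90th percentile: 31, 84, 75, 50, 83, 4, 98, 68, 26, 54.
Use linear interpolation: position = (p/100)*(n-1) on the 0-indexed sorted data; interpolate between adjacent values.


Sorted: 4, 26, 31, 50, 54, 68, 75, 83, 84, 98
n = 10
Index = 90/100 * 9 = 8.1000
Lower = data[8] = 84, Upper = data[9] = 98
P90 = 84 + 0.1000*(14) = 85.4000

P90 = 85.4000


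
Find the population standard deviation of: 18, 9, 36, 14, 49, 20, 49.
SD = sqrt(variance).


Mean = 27.8571
Variance = 238.1224
SD = sqrt(238.1224) = 15.4312

SD = 15.4312


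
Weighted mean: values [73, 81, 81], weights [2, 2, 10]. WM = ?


Numerator = 73*2 + 81*2 + 81*10 = 1118
Denominator = 2 + 2 + 10 = 14
WM = 1118/14 = 79.8571

WM = 79.8571


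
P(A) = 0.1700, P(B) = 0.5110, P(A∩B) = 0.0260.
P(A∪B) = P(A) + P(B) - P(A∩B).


P(A∪B) = 0.1700 + 0.5110 - 0.0260
= 0.6810 - 0.0260
= 0.6550

P(A∪B) = 0.6550


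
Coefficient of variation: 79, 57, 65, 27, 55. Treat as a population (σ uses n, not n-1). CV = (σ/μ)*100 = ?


Mean = 56.6000
SD = 17.0364
CV = (17.0364/56.6000)*100 = 30.0997%

CV = 30.0997%


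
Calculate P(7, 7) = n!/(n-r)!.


P(7,7) = 7!/0!
= 5040/1
= 5040

P(7,7) = 5040


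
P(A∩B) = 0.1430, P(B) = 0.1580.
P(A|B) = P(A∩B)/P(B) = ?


P(A|B) = 0.1430/0.1580 = 0.9051

P(A|B) = 0.9051


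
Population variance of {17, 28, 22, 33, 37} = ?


Mean = 27.4000
Squared deviations: 108.1600, 0.3600, 29.1600, 31.3600, 92.1600
Sum = 261.2000
Variance = 261.2000/5 = 52.2400

Variance = 52.2400


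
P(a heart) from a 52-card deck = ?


13 hearts in 52 cards
P = 13/52 = 0.2500

P = 0.2500


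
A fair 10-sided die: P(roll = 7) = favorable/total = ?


Favorable outcomes (roll = 7): 1
Total outcomes = 10
P = 1/10 = 0.1000

P = 0.1000


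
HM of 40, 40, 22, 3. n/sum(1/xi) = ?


Sum of reciprocals = 1/40 + 1/40 + 1/22 + 1/3 = 0.428788
HM = 4/0.428788 = 9.3286

HM = 9.3286


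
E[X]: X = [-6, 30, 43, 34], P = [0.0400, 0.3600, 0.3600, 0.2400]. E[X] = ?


E[X] = -6*0.0400 + 30*0.3600 + 43*0.3600 + 34*0.2400
= -0.2400 + 10.8000 + 15.4800 + 8.1600
= 34.2000

E[X] = 34.2000


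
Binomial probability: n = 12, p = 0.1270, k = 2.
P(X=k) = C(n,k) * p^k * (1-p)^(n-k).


C(12,2) = 66
p^2 = 0.016129
(1-p)^10 = 0.257124
P = 66 * 0.016129 * 0.257124 = 0.2737

P(X=2) = 0.2737


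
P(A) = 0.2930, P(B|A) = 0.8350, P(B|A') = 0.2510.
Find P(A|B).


P(B) = P(B|A)*P(A) + P(B|A')*P(A')
= 0.8350*0.2930 + 0.2510*0.7070
= 0.244655 + 0.177457 = 0.422112
P(A|B) = 0.244655/0.422112 = 0.5796

P(A|B) = 0.5796


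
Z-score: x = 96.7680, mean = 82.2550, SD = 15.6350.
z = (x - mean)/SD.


z = (96.7680 - 82.2550)/15.6350
= 14.5130/15.6350
= 0.9282

z = 0.9282


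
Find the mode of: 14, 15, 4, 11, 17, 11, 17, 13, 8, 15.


Frequencies: 4:1, 8:1, 11:2, 13:1, 14:1, 15:2, 17:2
Max frequency = 2
Mode = 11, 15, 17

Mode = 11, 15, 17


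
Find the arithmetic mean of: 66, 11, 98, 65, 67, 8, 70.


Sum = 66 + 11 + 98 + 65 + 67 + 8 + 70 = 385
n = 7
Mean = 385/7 = 55.0000

Mean = 55.0000


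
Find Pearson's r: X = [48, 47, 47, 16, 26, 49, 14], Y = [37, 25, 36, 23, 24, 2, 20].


Mean X = 35.2857, Mean Y = 23.8571
SD X = 14.810366, SD Y = 10.789261
Cov = 17.183673
r = 17.183673/(14.810366*10.789261) = 0.1075

r = 0.1075


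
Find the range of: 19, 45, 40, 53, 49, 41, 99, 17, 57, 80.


Max = 99, Min = 17
Range = 99 - 17 = 82

Range = 82


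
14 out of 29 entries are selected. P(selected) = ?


P = 14/29 = 0.4828

P = 0.4828


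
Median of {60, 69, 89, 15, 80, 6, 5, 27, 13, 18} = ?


Sorted: 5, 6, 13, 15, 18, 27, 60, 69, 80, 89
n = 10 (even)
Middle values: 18 and 27
Median = (18+27)/2 = 22.5000

Median = 22.5000


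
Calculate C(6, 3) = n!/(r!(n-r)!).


C(6,3) = 6!/(3! × 3!)
= 720/(6 × 6)
= 20

C(6,3) = 20


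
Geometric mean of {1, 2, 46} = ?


Product = 1 × 2 × 46 = 92
GM = 92^(1/3) = 4.5144

GM = 4.5144


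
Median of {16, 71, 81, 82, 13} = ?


Sorted: 13, 16, 71, 81, 82
n = 5 (odd)
Middle value = 71

Median = 71


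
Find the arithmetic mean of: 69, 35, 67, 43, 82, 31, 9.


Sum = 69 + 35 + 67 + 43 + 82 + 31 + 9 = 336
n = 7
Mean = 336/7 = 48.0000

Mean = 48.0000


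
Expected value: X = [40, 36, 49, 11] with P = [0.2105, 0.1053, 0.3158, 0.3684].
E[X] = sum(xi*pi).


E[X] = 40*0.2105 + 36*0.1053 + 49*0.3158 + 11*0.3684
= 8.4200 + 3.7908 + 15.4742 + 4.0524
= 31.7374

E[X] = 31.7374


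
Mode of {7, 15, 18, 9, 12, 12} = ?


Frequencies: 7:1, 9:1, 12:2, 15:1, 18:1
Max frequency = 2
Mode = 12

Mode = 12


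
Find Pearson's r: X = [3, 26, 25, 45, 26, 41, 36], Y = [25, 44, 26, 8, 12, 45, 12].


Mean X = 28.8571, Mean Y = 24.5714
SD X = 12.866663, SD Y = 14.079947
Cov = -20.775510
r = -20.775510/(12.866663*14.079947) = -0.1147

r = -0.1147


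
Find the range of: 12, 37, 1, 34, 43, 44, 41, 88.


Max = 88, Min = 1
Range = 88 - 1 = 87

Range = 87


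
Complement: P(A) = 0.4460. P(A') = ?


P(not A) = 1 - 0.4460 = 0.5540

P(not A) = 0.5540


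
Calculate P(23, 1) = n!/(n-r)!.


P(23,1) = 23!/22!
= 25852016738884976640000/1124000727777607680000
= 23

P(23,1) = 23


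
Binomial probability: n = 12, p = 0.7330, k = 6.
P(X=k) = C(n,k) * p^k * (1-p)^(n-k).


C(12,6) = 924
p^6 = 0.155104
(1-p)^6 = 0.000362
P = 924 * 0.155104 * 0.000362 = 0.0519

P(X=6) = 0.0519


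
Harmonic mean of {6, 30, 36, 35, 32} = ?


Sum of reciprocals = 1/6 + 1/30 + 1/36 + 1/35 + 1/32 = 0.287599
HM = 5/0.287599 = 17.3853

HM = 17.3853


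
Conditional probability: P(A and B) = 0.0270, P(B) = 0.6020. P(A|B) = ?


P(A|B) = 0.0270/0.6020 = 0.0449

P(A|B) = 0.0449


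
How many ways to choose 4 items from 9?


C(9,4) = 9!/(4! × 5!)
= 362880/(24 × 120)
= 126

C(9,4) = 126


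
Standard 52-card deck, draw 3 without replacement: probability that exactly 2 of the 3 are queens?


Hypergeometric: P(X=2) = C(4,2)·C(48,1) / C(52,3)
= 6 × 48 / 22100
= 288/22100 = 0.0130

P = 0.0130


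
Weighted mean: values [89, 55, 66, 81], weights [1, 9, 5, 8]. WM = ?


Numerator = 89*1 + 55*9 + 66*5 + 81*8 = 1562
Denominator = 1 + 9 + 5 + 8 = 23
WM = 1562/23 = 67.9130

WM = 67.9130


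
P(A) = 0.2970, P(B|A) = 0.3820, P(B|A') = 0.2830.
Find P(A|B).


P(B) = P(B|A)*P(A) + P(B|A')*P(A')
= 0.3820*0.2970 + 0.2830*0.7030
= 0.113454 + 0.198949 = 0.312403
P(A|B) = 0.113454/0.312403 = 0.3632

P(A|B) = 0.3632


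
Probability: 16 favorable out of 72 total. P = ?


P = 16/72 = 0.2222

P = 0.2222


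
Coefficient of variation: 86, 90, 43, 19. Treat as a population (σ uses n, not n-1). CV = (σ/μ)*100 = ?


Mean = 59.5000
SD = 29.7700
CV = (29.7700/59.5000)*100 = 50.0335%

CV = 50.0335%


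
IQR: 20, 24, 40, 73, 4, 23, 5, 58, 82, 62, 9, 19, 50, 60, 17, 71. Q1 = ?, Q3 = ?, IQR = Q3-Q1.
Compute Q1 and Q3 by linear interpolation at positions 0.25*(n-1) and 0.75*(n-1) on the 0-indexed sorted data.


Sorted: 4, 5, 9, 17, 19, 20, 23, 24, 40, 50, 58, 60, 62, 71, 73, 82
Q1 (25th %ile) = 18.5000
Q3 (75th %ile) = 60.5000
IQR = 60.5000 - 18.5000 = 42.0000

IQR = 42.0000


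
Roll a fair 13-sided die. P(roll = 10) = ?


Favorable outcomes (roll = 10): 1
Total outcomes = 13
P = 1/13 = 0.0769

P = 0.0769


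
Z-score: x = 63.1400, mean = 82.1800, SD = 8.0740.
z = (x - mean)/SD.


z = (63.1400 - 82.1800)/8.0740
= -19.0400/8.0740
= -2.3582

z = -2.3582


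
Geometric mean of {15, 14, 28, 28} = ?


Product = 15 × 14 × 28 × 28 = 164640
GM = 164640^(1/4) = 20.1434

GM = 20.1434


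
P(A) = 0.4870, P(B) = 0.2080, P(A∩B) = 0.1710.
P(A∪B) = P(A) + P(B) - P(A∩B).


P(A∪B) = 0.4870 + 0.2080 - 0.1710
= 0.6950 - 0.1710
= 0.5240

P(A∪B) = 0.5240


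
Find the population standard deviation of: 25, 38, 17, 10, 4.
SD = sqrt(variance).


Mean = 18.8000
Variance = 141.3600
SD = sqrt(141.3600) = 11.8895

SD = 11.8895


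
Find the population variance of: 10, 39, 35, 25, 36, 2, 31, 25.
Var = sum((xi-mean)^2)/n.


Mean = 25.3750
Squared deviations: 236.3906, 185.6406, 92.6406, 0.1406, 112.8906, 546.3906, 31.6406, 0.1406
Sum = 1205.8750
Variance = 1205.8750/8 = 150.7344

Variance = 150.7344


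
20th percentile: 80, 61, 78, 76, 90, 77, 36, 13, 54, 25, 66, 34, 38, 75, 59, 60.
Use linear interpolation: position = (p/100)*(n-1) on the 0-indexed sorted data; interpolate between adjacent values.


Sorted: 13, 25, 34, 36, 38, 54, 59, 60, 61, 66, 75, 76, 77, 78, 80, 90
n = 16
Index = 20/100 * 15 = 3.0000
Lower = data[3] = 36, Upper = data[4] = 38
P20 = 36 + 0*(2) = 36.0000

P20 = 36.0000


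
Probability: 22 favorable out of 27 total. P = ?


P = 22/27 = 0.8148

P = 0.8148


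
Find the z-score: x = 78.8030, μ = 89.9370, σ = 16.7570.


z = (78.8030 - 89.9370)/16.7570
= -11.1340/16.7570
= -0.6644

z = -0.6644


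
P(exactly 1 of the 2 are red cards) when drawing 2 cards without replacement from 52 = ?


Hypergeometric: P(X=1) = C(26,1)·C(26,1) / C(52,2)
= 26 × 26 / 1326
= 676/1326 = 0.5098

P = 0.5098


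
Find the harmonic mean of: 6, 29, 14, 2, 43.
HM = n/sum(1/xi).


Sum of reciprocals = 1/6 + 1/29 + 1/14 + 1/2 + 1/43 = 0.795834
HM = 5/0.795834 = 6.2827

HM = 6.2827


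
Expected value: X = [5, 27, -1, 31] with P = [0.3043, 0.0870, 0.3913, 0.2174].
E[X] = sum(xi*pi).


E[X] = 5*0.3043 + 27*0.0870 - 1*0.3913 + 31*0.2174
= 1.5215 + 2.3490 - 0.3913 + 6.7394
= 10.2186

E[X] = 10.2186


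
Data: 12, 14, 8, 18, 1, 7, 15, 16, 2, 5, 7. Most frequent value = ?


Frequencies: 1:1, 2:1, 5:1, 7:2, 8:1, 12:1, 14:1, 15:1, 16:1, 18:1
Max frequency = 2
Mode = 7

Mode = 7


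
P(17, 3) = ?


P(17,3) = 17!/14!
= 355687428096000/87178291200
= 4080

P(17,3) = 4080


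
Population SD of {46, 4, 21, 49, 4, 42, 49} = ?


Mean = 30.7143
Variance = 364.4898
SD = sqrt(364.4898) = 19.0916

SD = 19.0916


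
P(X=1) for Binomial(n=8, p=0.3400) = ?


C(8,1) = 8
p^1 = 0.340000
(1-p)^7 = 0.054552
P = 8 * 0.340000 * 0.054552 = 0.1484

P(X=1) = 0.1484


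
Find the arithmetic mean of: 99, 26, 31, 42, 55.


Sum = 99 + 26 + 31 + 42 + 55 = 253
n = 5
Mean = 253/5 = 50.6000

Mean = 50.6000


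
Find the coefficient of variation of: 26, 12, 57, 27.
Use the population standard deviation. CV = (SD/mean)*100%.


Mean = 30.5000
SD = 16.4088
CV = (16.4088/30.5000)*100 = 53.7995%

CV = 53.7995%


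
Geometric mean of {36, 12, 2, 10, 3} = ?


Product = 36 × 12 × 2 × 10 × 3 = 25920
GM = 25920^(1/5) = 7.6336

GM = 7.6336


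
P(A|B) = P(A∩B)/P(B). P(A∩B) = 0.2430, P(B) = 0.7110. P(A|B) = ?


P(A|B) = 0.2430/0.7110 = 0.3418

P(A|B) = 0.3418


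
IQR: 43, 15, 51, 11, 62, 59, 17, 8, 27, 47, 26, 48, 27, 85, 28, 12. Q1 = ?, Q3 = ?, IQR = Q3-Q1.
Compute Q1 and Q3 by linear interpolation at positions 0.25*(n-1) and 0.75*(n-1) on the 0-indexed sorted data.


Sorted: 8, 11, 12, 15, 17, 26, 27, 27, 28, 43, 47, 48, 51, 59, 62, 85
Q1 (25th %ile) = 16.5000
Q3 (75th %ile) = 48.7500
IQR = 48.7500 - 16.5000 = 32.2500

IQR = 32.2500


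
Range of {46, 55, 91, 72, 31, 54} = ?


Max = 91, Min = 31
Range = 91 - 31 = 60

Range = 60


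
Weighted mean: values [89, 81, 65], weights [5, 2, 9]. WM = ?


Numerator = 89*5 + 81*2 + 65*9 = 1192
Denominator = 5 + 2 + 9 = 16
WM = 1192/16 = 74.5000

WM = 74.5000


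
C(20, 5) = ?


C(20,5) = 20!/(5! × 15!)
= 2432902008176640000/(120 × 1307674368000)
= 15504

C(20,5) = 15504


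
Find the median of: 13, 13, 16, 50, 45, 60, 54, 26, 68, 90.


Sorted: 13, 13, 16, 26, 45, 50, 54, 60, 68, 90
n = 10 (even)
Middle values: 45 and 50
Median = (45+50)/2 = 47.5000

Median = 47.5000


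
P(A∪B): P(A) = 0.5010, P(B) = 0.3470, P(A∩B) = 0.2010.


P(A∪B) = 0.5010 + 0.3470 - 0.2010
= 0.8480 - 0.2010
= 0.6470

P(A∪B) = 0.6470


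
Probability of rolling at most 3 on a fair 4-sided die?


Favorable outcomes (roll ≤ 3): 3
Total outcomes = 4
P = 3/4 = 0.7500

P = 0.7500


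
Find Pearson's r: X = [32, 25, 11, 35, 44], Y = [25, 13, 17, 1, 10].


Mean X = 29.4000, Mean Y = 13.2000
SD X = 11.038116, SD Y = 7.909488
Cov = -30.680000
r = -30.680000/(11.038116*7.909488) = -0.3514

r = -0.3514


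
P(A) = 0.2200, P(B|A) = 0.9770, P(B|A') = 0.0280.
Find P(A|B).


P(B) = P(B|A)*P(A) + P(B|A')*P(A')
= 0.9770*0.2200 + 0.0280*0.7800
= 0.214940 + 0.021840 = 0.236780
P(A|B) = 0.214940/0.236780 = 0.9078

P(A|B) = 0.9078


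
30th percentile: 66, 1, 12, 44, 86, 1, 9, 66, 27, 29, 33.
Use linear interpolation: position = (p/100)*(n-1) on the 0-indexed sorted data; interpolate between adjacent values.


Sorted: 1, 1, 9, 12, 27, 29, 33, 44, 66, 66, 86
n = 11
Index = 30/100 * 10 = 3.0000
Lower = data[3] = 12, Upper = data[4] = 27
P30 = 12 + 0*(15) = 12.0000

P30 = 12.0000


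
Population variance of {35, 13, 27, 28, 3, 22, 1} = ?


Mean = 18.4286
Squared deviations: 274.6122, 29.4694, 73.4694, 91.6122, 238.0408, 12.7551, 303.7551
Sum = 1023.7143
Variance = 1023.7143/7 = 146.2449

Variance = 146.2449


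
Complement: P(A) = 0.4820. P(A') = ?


P(not A) = 1 - 0.4820 = 0.5180

P(not A) = 0.5180


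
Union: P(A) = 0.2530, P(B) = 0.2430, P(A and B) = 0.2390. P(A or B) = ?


P(A∪B) = 0.2530 + 0.2430 - 0.2390
= 0.4960 - 0.2390
= 0.2570

P(A∪B) = 0.2570


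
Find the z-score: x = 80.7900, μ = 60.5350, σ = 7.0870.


z = (80.7900 - 60.5350)/7.0870
= 20.2550/7.0870
= 2.8580

z = 2.8580


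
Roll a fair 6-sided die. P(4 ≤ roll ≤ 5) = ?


Favorable outcomes (4 ≤ roll ≤ 5): 2
Total outcomes = 6
P = 2/6 = 0.3333

P = 0.3333


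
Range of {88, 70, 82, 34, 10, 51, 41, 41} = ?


Max = 88, Min = 10
Range = 88 - 10 = 78

Range = 78


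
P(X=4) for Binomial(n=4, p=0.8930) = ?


C(4,4) = 1
p^4 = 0.635925
(1-p)^0 = 1.000000
P = 1 * 0.635925 * 1.000000 = 0.6359

P(X=4) = 0.6359


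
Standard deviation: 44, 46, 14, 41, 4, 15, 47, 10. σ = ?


Mean = 27.6250
Variance = 296.7344
SD = sqrt(296.7344) = 17.2260

SD = 17.2260


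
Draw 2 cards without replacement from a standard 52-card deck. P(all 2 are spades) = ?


P(all spades) = (13/52) × (12/51)
= 0.0588

P = 0.0588


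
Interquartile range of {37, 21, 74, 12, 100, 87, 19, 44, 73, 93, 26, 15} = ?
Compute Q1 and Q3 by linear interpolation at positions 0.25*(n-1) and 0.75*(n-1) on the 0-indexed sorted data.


Sorted: 12, 15, 19, 21, 26, 37, 44, 73, 74, 87, 93, 100
Q1 (25th %ile) = 20.5000
Q3 (75th %ile) = 77.2500
IQR = 77.2500 - 20.5000 = 56.7500

IQR = 56.7500


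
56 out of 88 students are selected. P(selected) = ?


P = 56/88 = 0.6364

P = 0.6364


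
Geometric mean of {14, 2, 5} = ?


Product = 14 × 2 × 5 = 140
GM = 140^(1/3) = 5.1925

GM = 5.1925


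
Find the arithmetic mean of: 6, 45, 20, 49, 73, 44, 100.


Sum = 6 + 45 + 20 + 49 + 73 + 44 + 100 = 337
n = 7
Mean = 337/7 = 48.1429

Mean = 48.1429


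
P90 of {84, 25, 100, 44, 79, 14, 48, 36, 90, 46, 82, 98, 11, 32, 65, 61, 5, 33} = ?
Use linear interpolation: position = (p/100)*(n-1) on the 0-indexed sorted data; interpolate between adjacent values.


Sorted: 5, 11, 14, 25, 32, 33, 36, 44, 46, 48, 61, 65, 79, 82, 84, 90, 98, 100
n = 18
Index = 90/100 * 17 = 15.3000
Lower = data[15] = 90, Upper = data[16] = 98
P90 = 90 + 0.3000*(8) = 92.4000

P90 = 92.4000


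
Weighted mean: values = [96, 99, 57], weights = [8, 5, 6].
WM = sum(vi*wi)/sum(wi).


Numerator = 96*8 + 99*5 + 57*6 = 1605
Denominator = 8 + 5 + 6 = 19
WM = 1605/19 = 84.4737

WM = 84.4737


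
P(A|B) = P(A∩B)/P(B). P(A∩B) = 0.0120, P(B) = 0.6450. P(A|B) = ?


P(A|B) = 0.0120/0.6450 = 0.0186

P(A|B) = 0.0186


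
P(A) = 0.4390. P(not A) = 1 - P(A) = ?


P(not A) = 1 - 0.4390 = 0.5610

P(not A) = 0.5610


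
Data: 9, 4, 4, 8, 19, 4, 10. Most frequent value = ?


Frequencies: 4:3, 8:1, 9:1, 10:1, 19:1
Max frequency = 3
Mode = 4

Mode = 4


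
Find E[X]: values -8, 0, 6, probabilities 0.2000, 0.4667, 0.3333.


E[X] = -8*0.2000 + 0*0.4667 + 6*0.3333
= -1.6000 + 0 + 1.9998
= 0.3998

E[X] = 0.3998


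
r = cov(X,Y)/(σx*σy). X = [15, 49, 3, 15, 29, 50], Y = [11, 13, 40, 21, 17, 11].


Mean X = 26.8333, Mean Y = 18.8333
SD X = 17.705147, SD Y = 10.106379
Cov = -125.361111
r = -125.361111/(17.705147*10.106379) = -0.7006

r = -0.7006


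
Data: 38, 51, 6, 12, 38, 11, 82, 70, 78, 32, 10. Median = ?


Sorted: 6, 10, 11, 12, 32, 38, 38, 51, 70, 78, 82
n = 11 (odd)
Middle value = 38

Median = 38


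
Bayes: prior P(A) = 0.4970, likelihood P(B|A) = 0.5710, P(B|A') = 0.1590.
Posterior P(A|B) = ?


P(B) = P(B|A)*P(A) + P(B|A')*P(A')
= 0.5710*0.4970 + 0.1590*0.5030
= 0.283787 + 0.079977 = 0.363764
P(A|B) = 0.283787/0.363764 = 0.7801

P(A|B) = 0.7801


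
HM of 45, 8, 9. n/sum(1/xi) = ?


Sum of reciprocals = 1/45 + 1/8 + 1/9 = 0.258333
HM = 3/0.258333 = 11.6129

HM = 11.6129


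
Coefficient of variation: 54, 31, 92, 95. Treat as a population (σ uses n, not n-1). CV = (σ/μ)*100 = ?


Mean = 68.0000
SD = 26.7862
CV = (26.7862/68.0000)*100 = 39.3915%

CV = 39.3915%


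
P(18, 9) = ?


P(18,9) = 18!/9!
= 6402373705728000/362880
= 17643225600

P(18,9) = 17643225600


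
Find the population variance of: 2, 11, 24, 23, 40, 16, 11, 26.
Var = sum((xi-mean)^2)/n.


Mean = 19.1250
Squared deviations: 293.2656, 66.0156, 23.7656, 15.0156, 435.7656, 9.7656, 66.0156, 47.2656
Sum = 956.8750
Variance = 956.8750/8 = 119.6094

Variance = 119.6094


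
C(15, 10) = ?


C(15,10) = 15!/(10! × 5!)
= 1307674368000/(3628800 × 120)
= 3003

C(15,10) = 3003


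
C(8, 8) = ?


C(8,8) = 8!/(8! × 0!)
= 40320/(40320 × 1)
= 1

C(8,8) = 1


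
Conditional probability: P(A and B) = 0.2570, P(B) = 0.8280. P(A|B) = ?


P(A|B) = 0.2570/0.8280 = 0.3104

P(A|B) = 0.3104


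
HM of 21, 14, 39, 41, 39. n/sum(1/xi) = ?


Sum of reciprocals = 1/21 + 1/14 + 1/39 + 1/41 + 1/39 = 0.194720
HM = 5/0.194720 = 25.6779

HM = 25.6779


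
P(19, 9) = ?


P(19,9) = 19!/10!
= 121645100408832000/3628800
= 33522128640

P(19,9) = 33522128640


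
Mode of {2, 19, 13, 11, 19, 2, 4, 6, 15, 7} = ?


Frequencies: 2:2, 4:1, 6:1, 7:1, 11:1, 13:1, 15:1, 19:2
Max frequency = 2
Mode = 2, 19

Mode = 2, 19


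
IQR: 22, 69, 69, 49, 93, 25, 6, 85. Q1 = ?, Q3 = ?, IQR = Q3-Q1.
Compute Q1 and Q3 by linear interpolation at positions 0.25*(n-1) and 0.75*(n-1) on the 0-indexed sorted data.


Sorted: 6, 22, 25, 49, 69, 69, 85, 93
Q1 (25th %ile) = 24.2500
Q3 (75th %ile) = 73.0000
IQR = 73.0000 - 24.2500 = 48.7500

IQR = 48.7500


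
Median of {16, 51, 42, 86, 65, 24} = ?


Sorted: 16, 24, 42, 51, 65, 86
n = 6 (even)
Middle values: 42 and 51
Median = (42+51)/2 = 46.5000

Median = 46.5000


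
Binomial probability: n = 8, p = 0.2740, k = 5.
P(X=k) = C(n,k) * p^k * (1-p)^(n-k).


C(8,5) = 56
p^5 = 0.001544
(1-p)^3 = 0.382657
P = 56 * 0.001544 * 0.382657 = 0.0331

P(X=5) = 0.0331


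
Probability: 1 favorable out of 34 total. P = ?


P = 1/34 = 0.0294

P = 0.0294


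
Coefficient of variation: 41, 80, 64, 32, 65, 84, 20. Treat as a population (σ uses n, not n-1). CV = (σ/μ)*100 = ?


Mean = 55.1429
SD = 22.6680
CV = (22.6680/55.1429)*100 = 41.1077%

CV = 41.1077%


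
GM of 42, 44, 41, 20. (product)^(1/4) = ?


Product = 42 × 44 × 41 × 20 = 1515360
GM = 1515360^(1/4) = 35.0856

GM = 35.0856


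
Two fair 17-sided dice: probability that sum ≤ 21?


Total outcomes = 17×17 = 289
Favorable (sum ≤ 21): 198
P = 198/289 = 0.6851

P = 0.6851


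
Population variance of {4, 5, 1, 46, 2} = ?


Mean = 11.6000
Squared deviations: 57.7600, 43.5600, 112.3600, 1183.3600, 92.1600
Sum = 1489.2000
Variance = 1489.2000/5 = 297.8400

Variance = 297.8400


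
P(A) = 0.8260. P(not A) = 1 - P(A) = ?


P(not A) = 1 - 0.8260 = 0.1740

P(not A) = 0.1740


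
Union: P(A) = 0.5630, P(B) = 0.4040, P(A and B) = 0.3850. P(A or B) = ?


P(A∪B) = 0.5630 + 0.4040 - 0.3850
= 0.9670 - 0.3850
= 0.5820

P(A∪B) = 0.5820


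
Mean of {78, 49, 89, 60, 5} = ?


Sum = 78 + 49 + 89 + 60 + 5 = 281
n = 5
Mean = 281/5 = 56.2000

Mean = 56.2000


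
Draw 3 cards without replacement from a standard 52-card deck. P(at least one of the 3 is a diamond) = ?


P(at least one) = 1 - P(none)
P(none) = (39/52) × (38/51) × (37/50) = 0.413529
P(at least one) = 1 - 0.413529 = 0.5865

P = 0.5865


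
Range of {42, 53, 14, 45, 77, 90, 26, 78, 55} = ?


Max = 90, Min = 14
Range = 90 - 14 = 76

Range = 76


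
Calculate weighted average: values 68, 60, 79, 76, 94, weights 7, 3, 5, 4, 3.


Numerator = 68*7 + 60*3 + 79*5 + 76*4 + 94*3 = 1637
Denominator = 7 + 3 + 5 + 4 + 3 = 22
WM = 1637/22 = 74.4091

WM = 74.4091


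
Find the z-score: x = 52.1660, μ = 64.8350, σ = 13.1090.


z = (52.1660 - 64.8350)/13.1090
= -12.6690/13.1090
= -0.9664

z = -0.9664


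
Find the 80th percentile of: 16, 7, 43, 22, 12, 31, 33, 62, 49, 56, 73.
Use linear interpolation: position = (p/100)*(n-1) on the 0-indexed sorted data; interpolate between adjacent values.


Sorted: 7, 12, 16, 22, 31, 33, 43, 49, 56, 62, 73
n = 11
Index = 80/100 * 10 = 8.0000
Lower = data[8] = 56, Upper = data[9] = 62
P80 = 56 + 0*(6) = 56.0000

P80 = 56.0000


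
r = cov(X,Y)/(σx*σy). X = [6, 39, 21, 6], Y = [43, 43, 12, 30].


Mean X = 18.0000, Mean Y = 32.0000
SD X = 13.583078, SD Y = 12.708265
Cov = 15.750000
r = 15.750000/(13.583078*12.708265) = 0.0912

r = 0.0912


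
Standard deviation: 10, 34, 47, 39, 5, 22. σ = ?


Mean = 26.1667
Variance = 231.1389
SD = sqrt(231.1389) = 15.2033

SD = 15.2033


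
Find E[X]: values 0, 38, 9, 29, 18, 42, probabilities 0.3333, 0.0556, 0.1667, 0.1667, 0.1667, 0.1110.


E[X] = 0*0.3333 + 38*0.0556 + 9*0.1667 + 29*0.1667 + 18*0.1667 + 42*0.1110
= 0 + 2.1128 + 1.5003 + 4.8343 + 3.0006 + 4.6620
= 16.1100

E[X] = 16.1100


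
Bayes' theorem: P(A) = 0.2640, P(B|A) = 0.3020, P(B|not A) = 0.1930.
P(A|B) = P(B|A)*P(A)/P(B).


P(B) = P(B|A)*P(A) + P(B|A')*P(A')
= 0.3020*0.2640 + 0.1930*0.7360
= 0.079728 + 0.142048 = 0.221776
P(A|B) = 0.079728/0.221776 = 0.3595

P(A|B) = 0.3595


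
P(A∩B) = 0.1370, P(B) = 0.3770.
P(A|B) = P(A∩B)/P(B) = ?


P(A|B) = 0.1370/0.3770 = 0.3634

P(A|B) = 0.3634


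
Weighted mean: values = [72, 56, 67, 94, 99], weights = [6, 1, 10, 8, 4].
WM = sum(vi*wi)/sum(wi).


Numerator = 72*6 + 56*1 + 67*10 + 94*8 + 99*4 = 2306
Denominator = 6 + 1 + 10 + 8 + 4 = 29
WM = 2306/29 = 79.5172

WM = 79.5172


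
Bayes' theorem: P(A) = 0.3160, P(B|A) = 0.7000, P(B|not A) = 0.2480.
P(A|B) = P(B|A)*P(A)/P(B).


P(B) = P(B|A)*P(A) + P(B|A')*P(A')
= 0.7000*0.3160 + 0.2480*0.6840
= 0.221200 + 0.169632 = 0.390832
P(A|B) = 0.221200/0.390832 = 0.5660

P(A|B) = 0.5660


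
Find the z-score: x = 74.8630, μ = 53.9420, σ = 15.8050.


z = (74.8630 - 53.9420)/15.8050
= 20.9210/15.8050
= 1.3237

z = 1.3237


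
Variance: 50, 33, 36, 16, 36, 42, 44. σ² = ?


Mean = 36.7143
Squared deviations: 176.5102, 13.7959, 0.5102, 429.0816, 0.5102, 27.9388, 53.0816
Sum = 701.4286
Variance = 701.4286/7 = 100.2041

Variance = 100.2041


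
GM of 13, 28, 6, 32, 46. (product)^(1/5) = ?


Product = 13 × 28 × 6 × 32 × 46 = 3214848
GM = 3214848^(1/5) = 20.0185

GM = 20.0185


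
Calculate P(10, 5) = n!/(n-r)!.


P(10,5) = 10!/5!
= 3628800/120
= 30240

P(10,5) = 30240


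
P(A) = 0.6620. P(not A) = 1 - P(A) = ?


P(not A) = 1 - 0.6620 = 0.3380

P(not A) = 0.3380


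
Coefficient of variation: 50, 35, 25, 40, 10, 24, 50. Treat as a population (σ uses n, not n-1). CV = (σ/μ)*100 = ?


Mean = 33.4286
SD = 13.6472
CV = (13.6472/33.4286)*100 = 40.8248%

CV = 40.8248%


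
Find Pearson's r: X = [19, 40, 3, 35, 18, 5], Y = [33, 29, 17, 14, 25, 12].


Mean X = 20.0000, Mean Y = 21.6667
SD X = 13.808210, SD Y = 7.824463
Cov = 39.666667
r = 39.666667/(13.808210*7.824463) = 0.3671

r = 0.3671


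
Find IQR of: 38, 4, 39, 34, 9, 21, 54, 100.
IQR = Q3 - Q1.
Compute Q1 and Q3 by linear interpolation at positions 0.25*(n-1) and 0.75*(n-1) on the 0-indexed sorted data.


Sorted: 4, 9, 21, 34, 38, 39, 54, 100
Q1 (25th %ile) = 18.0000
Q3 (75th %ile) = 42.7500
IQR = 42.7500 - 18.0000 = 24.7500

IQR = 24.7500


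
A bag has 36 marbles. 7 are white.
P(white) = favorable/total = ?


P = 7/36 = 0.1944

P = 0.1944


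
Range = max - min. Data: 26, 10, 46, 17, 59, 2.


Max = 59, Min = 2
Range = 59 - 2 = 57

Range = 57


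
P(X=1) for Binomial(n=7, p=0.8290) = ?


C(7,1) = 7
p^1 = 0.829000
(1-p)^6 = 2.500211e-05
P = 7 * 0.829000 * 2.500211e-05 = 0.0001

P(X=1) = 0.0001


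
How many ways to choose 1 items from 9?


C(9,1) = 9!/(1! × 8!)
= 362880/(1 × 40320)
= 9

C(9,1) = 9


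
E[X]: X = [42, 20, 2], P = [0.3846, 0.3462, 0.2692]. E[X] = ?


E[X] = 42*0.3846 + 20*0.3462 + 2*0.2692
= 16.1532 + 6.9240 + 0.5384
= 23.6156

E[X] = 23.6156


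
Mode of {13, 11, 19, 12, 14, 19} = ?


Frequencies: 11:1, 12:1, 13:1, 14:1, 19:2
Max frequency = 2
Mode = 19

Mode = 19


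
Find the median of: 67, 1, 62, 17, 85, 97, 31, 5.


Sorted: 1, 5, 17, 31, 62, 67, 85, 97
n = 8 (even)
Middle values: 31 and 62
Median = (31+62)/2 = 46.5000

Median = 46.5000


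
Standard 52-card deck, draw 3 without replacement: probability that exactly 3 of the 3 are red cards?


Hypergeometric: P(X=3) = C(26,3)·C(26,0) / C(52,3)
= 2600 × 1 / 22100
= 2600/22100 = 0.1176

P = 0.1176


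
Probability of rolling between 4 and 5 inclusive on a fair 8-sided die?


Favorable outcomes (4 ≤ roll ≤ 5): 2
Total outcomes = 8
P = 2/8 = 0.2500

P = 0.2500


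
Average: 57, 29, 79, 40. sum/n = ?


Sum = 57 + 29 + 79 + 40 = 205
n = 4
Mean = 205/4 = 51.2500

Mean = 51.2500


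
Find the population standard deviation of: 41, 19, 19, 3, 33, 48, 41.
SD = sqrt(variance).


Mean = 29.1429
Variance = 220.1224
SD = sqrt(220.1224) = 14.8365

SD = 14.8365


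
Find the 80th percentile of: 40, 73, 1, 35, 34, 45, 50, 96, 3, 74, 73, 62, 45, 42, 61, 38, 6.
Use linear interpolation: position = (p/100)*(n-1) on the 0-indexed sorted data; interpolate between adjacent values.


Sorted: 1, 3, 6, 34, 35, 38, 40, 42, 45, 45, 50, 61, 62, 73, 73, 74, 96
n = 17
Index = 80/100 * 16 = 12.8000
Lower = data[12] = 62, Upper = data[13] = 73
P80 = 62 + 0.8000*(11) = 70.8000

P80 = 70.8000


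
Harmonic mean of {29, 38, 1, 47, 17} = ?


Sum of reciprocals = 1/29 + 1/38 + 1/1 + 1/47 + 1/17 = 1.140899
HM = 5/1.140899 = 4.3825

HM = 4.3825


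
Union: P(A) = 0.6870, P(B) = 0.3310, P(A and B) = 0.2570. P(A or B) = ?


P(A∪B) = 0.6870 + 0.3310 - 0.2570
= 1.0180 - 0.2570
= 0.7610

P(A∪B) = 0.7610


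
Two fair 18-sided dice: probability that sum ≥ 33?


Total outcomes = 18×18 = 324
Favorable (sum ≥ 33): 10
P = 10/324 = 0.0309

P = 0.0309


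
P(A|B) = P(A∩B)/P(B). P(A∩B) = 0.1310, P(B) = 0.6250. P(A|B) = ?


P(A|B) = 0.1310/0.6250 = 0.2096

P(A|B) = 0.2096


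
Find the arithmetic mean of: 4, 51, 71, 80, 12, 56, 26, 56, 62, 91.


Sum = 4 + 51 + 71 + 80 + 12 + 56 + 26 + 56 + 62 + 91 = 509
n = 10
Mean = 509/10 = 50.9000

Mean = 50.9000


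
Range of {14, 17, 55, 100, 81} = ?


Max = 100, Min = 14
Range = 100 - 14 = 86

Range = 86


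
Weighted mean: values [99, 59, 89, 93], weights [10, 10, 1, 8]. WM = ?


Numerator = 99*10 + 59*10 + 89*1 + 93*8 = 2413
Denominator = 10 + 10 + 1 + 8 = 29
WM = 2413/29 = 83.2069

WM = 83.2069


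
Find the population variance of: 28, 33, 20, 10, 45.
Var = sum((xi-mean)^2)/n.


Mean = 27.2000
Squared deviations: 0.6400, 33.6400, 51.8400, 295.8400, 316.8400
Sum = 698.8000
Variance = 698.8000/5 = 139.7600

Variance = 139.7600


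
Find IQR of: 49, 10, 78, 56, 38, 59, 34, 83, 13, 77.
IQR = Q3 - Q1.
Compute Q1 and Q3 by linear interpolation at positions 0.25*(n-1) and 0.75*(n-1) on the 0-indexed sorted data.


Sorted: 10, 13, 34, 38, 49, 56, 59, 77, 78, 83
Q1 (25th %ile) = 35.0000
Q3 (75th %ile) = 72.5000
IQR = 72.5000 - 35.0000 = 37.5000

IQR = 37.5000


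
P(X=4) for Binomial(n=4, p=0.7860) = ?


C(4,4) = 1
p^4 = 0.381672
(1-p)^0 = 1.000000
P = 1 * 0.381672 * 1.000000 = 0.3817

P(X=4) = 0.3817


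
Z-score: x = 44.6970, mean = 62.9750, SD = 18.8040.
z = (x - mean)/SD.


z = (44.6970 - 62.9750)/18.8040
= -18.2780/18.8040
= -0.9720

z = -0.9720


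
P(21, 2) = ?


P(21,2) = 21!/19!
= 51090942171709440000/121645100408832000
= 420

P(21,2) = 420


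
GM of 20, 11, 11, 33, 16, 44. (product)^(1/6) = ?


Product = 20 × 11 × 11 × 33 × 16 × 44 = 56221440
GM = 56221440^(1/6) = 19.5727

GM = 19.5727


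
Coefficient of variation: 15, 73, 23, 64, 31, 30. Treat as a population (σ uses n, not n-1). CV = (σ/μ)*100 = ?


Mean = 39.3333
SD = 21.4372
CV = (21.4372/39.3333)*100 = 54.5015%

CV = 54.5015%


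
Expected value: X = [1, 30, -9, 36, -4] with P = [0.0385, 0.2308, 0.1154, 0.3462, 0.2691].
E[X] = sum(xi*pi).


E[X] = 1*0.0385 + 30*0.2308 - 9*0.1154 + 36*0.3462 - 4*0.2691
= 0.0385 + 6.9240 - 1.0386 + 12.4632 - 1.0764
= 17.3107

E[X] = 17.3107


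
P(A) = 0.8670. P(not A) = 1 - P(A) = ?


P(not A) = 1 - 0.8670 = 0.1330

P(not A) = 0.1330


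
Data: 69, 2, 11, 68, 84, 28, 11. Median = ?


Sorted: 2, 11, 11, 28, 68, 69, 84
n = 7 (odd)
Middle value = 28

Median = 28


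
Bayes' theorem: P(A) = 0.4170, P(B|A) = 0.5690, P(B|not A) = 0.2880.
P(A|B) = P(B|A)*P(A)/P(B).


P(B) = P(B|A)*P(A) + P(B|A')*P(A')
= 0.5690*0.4170 + 0.2880*0.5830
= 0.237273 + 0.167904 = 0.405177
P(A|B) = 0.237273/0.405177 = 0.5856

P(A|B) = 0.5856


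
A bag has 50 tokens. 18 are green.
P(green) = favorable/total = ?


P = 18/50 = 0.3600

P = 0.3600


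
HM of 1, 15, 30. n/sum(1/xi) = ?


Sum of reciprocals = 1/1 + 1/15 + 1/30 = 1.100000
HM = 3/1.100000 = 2.7273

HM = 2.7273


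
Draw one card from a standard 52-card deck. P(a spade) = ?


13 spades in 52 cards
P = 13/52 = 0.2500

P = 0.2500


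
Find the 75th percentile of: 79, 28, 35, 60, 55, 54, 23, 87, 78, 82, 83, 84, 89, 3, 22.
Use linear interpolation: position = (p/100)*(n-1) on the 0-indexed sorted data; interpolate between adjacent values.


Sorted: 3, 22, 23, 28, 35, 54, 55, 60, 78, 79, 82, 83, 84, 87, 89
n = 15
Index = 75/100 * 14 = 10.5000
Lower = data[10] = 82, Upper = data[11] = 83
P75 = 82 + 0.5000*(1) = 82.5000

P75 = 82.5000


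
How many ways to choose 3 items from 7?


C(7,3) = 7!/(3! × 4!)
= 5040/(6 × 24)
= 35

C(7,3) = 35


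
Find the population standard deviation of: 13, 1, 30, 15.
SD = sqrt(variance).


Mean = 14.7500
Variance = 106.1875
SD = sqrt(106.1875) = 10.3047

SD = 10.3047


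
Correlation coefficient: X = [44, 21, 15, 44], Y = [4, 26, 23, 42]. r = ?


Mean X = 31.0000, Mean Y = 23.7500
SD X = 13.171940, SD Y = 13.497685
Cov = -7.500000
r = -7.500000/(13.171940*13.497685) = -0.0422

r = -0.0422


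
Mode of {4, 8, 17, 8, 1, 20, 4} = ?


Frequencies: 1:1, 4:2, 8:2, 17:1, 20:1
Max frequency = 2
Mode = 4, 8

Mode = 4, 8


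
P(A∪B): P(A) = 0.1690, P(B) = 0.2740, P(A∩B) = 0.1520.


P(A∪B) = 0.1690 + 0.2740 - 0.1520
= 0.4430 - 0.1520
= 0.2910

P(A∪B) = 0.2910


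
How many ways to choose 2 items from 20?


C(20,2) = 20!/(2! × 18!)
= 2432902008176640000/(2 × 6402373705728000)
= 190

C(20,2) = 190


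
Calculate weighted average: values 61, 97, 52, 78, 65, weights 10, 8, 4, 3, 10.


Numerator = 61*10 + 97*8 + 52*4 + 78*3 + 65*10 = 2478
Denominator = 10 + 8 + 4 + 3 + 10 = 35
WM = 2478/35 = 70.8000

WM = 70.8000


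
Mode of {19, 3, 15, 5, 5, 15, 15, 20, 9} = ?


Frequencies: 3:1, 5:2, 9:1, 15:3, 19:1, 20:1
Max frequency = 3
Mode = 15

Mode = 15


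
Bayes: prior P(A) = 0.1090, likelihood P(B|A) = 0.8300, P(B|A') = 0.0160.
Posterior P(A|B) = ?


P(B) = P(B|A)*P(A) + P(B|A')*P(A')
= 0.8300*0.1090 + 0.0160*0.8910
= 0.090470 + 0.014256 = 0.104726
P(A|B) = 0.090470/0.104726 = 0.8639

P(A|B) = 0.8639


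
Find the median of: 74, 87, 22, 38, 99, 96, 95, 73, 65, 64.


Sorted: 22, 38, 64, 65, 73, 74, 87, 95, 96, 99
n = 10 (even)
Middle values: 73 and 74
Median = (73+74)/2 = 73.5000

Median = 73.5000


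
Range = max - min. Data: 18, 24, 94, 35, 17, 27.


Max = 94, Min = 17
Range = 94 - 17 = 77

Range = 77


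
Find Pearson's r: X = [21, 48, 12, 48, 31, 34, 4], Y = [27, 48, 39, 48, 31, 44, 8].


Mean X = 28.2857, Mean Y = 35.0000
SD X = 15.699994, SD Y = 13.330952
Cov = 171.714286
r = 171.714286/(15.699994*13.330952) = 0.8204

r = 0.8204


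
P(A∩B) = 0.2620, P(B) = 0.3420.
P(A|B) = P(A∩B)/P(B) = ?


P(A|B) = 0.2620/0.3420 = 0.7661

P(A|B) = 0.7661


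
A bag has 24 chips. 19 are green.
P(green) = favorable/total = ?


P = 19/24 = 0.7917

P = 0.7917


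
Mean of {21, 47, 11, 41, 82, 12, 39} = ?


Sum = 21 + 47 + 11 + 41 + 82 + 12 + 39 = 253
n = 7
Mean = 253/7 = 36.1429

Mean = 36.1429


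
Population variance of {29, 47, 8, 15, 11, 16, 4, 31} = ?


Mean = 20.1250
Squared deviations: 78.7656, 722.2656, 147.0156, 26.2656, 83.2656, 17.0156, 260.0156, 118.2656
Sum = 1452.8750
Variance = 1452.8750/8 = 181.6094

Variance = 181.6094


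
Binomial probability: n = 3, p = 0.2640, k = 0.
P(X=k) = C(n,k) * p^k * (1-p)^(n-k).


C(3,0) = 1
p^0 = 1.000000
(1-p)^3 = 0.398688
P = 1 * 1.000000 * 0.398688 = 0.3987

P(X=0) = 0.3987


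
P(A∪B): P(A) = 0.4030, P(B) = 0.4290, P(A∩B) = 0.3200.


P(A∪B) = 0.4030 + 0.4290 - 0.3200
= 0.8320 - 0.3200
= 0.5120

P(A∪B) = 0.5120


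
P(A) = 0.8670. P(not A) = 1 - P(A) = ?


P(not A) = 1 - 0.8670 = 0.1330

P(not A) = 0.1330


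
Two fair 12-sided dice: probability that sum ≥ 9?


Total outcomes = 12×12 = 144
Favorable (sum ≥ 9): 116
P = 116/144 = 0.8056

P = 0.8056


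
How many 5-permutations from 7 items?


P(7,5) = 7!/2!
= 5040/2
= 2520

P(7,5) = 2520


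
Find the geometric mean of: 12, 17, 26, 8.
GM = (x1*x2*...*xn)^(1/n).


Product = 12 × 17 × 26 × 8 = 42432
GM = 42432^(1/4) = 14.3524

GM = 14.3524


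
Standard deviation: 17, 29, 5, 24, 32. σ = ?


Mean = 21.4000
Variance = 93.0400
SD = sqrt(93.0400) = 9.6457

SD = 9.6457


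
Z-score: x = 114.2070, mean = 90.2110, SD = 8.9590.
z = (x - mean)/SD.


z = (114.2070 - 90.2110)/8.9590
= 23.9960/8.9590
= 2.6784

z = 2.6784


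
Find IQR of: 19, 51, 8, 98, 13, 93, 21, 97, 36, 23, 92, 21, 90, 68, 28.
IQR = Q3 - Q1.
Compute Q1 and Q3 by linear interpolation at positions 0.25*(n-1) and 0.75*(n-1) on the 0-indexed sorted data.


Sorted: 8, 13, 19, 21, 21, 23, 28, 36, 51, 68, 90, 92, 93, 97, 98
Q1 (25th %ile) = 21.0000
Q3 (75th %ile) = 91.0000
IQR = 91.0000 - 21.0000 = 70.0000

IQR = 70.0000


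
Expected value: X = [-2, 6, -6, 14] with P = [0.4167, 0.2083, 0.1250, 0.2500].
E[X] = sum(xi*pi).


E[X] = -2*0.4167 + 6*0.2083 - 6*0.1250 + 14*0.2500
= -0.8334 + 1.2498 - 0.7500 + 3.5000
= 3.1664

E[X] = 3.1664


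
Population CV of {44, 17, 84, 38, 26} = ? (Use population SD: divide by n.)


Mean = 41.8000
SD = 23.0859
CV = (23.0859/41.8000)*100 = 55.2295%

CV = 55.2295%


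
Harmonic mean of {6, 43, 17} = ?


Sum of reciprocals = 1/6 + 1/43 + 1/17 = 0.248746
HM = 3/0.248746 = 12.0605

HM = 12.0605


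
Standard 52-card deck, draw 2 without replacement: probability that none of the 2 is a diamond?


P(no diamonds) = (39/52) × (38/51)
= 0.5588

P = 0.5588


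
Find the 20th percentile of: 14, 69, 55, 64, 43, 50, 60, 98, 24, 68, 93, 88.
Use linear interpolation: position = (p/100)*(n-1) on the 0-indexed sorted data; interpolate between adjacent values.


Sorted: 14, 24, 43, 50, 55, 60, 64, 68, 69, 88, 93, 98
n = 12
Index = 20/100 * 11 = 2.2000
Lower = data[2] = 43, Upper = data[3] = 50
P20 = 43 + 0.2000*(7) = 44.4000

P20 = 44.4000


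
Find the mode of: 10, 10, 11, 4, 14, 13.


Frequencies: 4:1, 10:2, 11:1, 13:1, 14:1
Max frequency = 2
Mode = 10

Mode = 10


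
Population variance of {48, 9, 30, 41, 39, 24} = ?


Mean = 31.8333
Squared deviations: 261.3611, 521.3611, 3.3611, 84.0278, 51.3611, 61.3611
Sum = 982.8333
Variance = 982.8333/6 = 163.8056

Variance = 163.8056


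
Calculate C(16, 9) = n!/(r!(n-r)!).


C(16,9) = 16!/(9! × 7!)
= 20922789888000/(362880 × 5040)
= 11440

C(16,9) = 11440


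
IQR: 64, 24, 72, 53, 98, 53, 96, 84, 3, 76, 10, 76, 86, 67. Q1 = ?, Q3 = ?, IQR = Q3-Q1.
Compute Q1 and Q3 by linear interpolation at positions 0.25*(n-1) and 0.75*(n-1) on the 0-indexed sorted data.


Sorted: 3, 10, 24, 53, 53, 64, 67, 72, 76, 76, 84, 86, 96, 98
Q1 (25th %ile) = 53.0000
Q3 (75th %ile) = 82.0000
IQR = 82.0000 - 53.0000 = 29.0000

IQR = 29.0000


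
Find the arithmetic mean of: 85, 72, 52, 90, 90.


Sum = 85 + 72 + 52 + 90 + 90 = 389
n = 5
Mean = 389/5 = 77.8000

Mean = 77.8000


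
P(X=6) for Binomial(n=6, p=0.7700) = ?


C(6,6) = 1
p^6 = 0.208422
(1-p)^0 = 1.000000
P = 1 * 0.208422 * 1.000000 = 0.2084

P(X=6) = 0.2084


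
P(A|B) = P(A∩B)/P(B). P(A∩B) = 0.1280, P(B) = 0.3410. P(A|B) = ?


P(A|B) = 0.1280/0.3410 = 0.3754

P(A|B) = 0.3754


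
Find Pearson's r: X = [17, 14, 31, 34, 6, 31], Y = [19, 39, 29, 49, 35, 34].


Mean X = 22.1667, Mean Y = 34.1667
SD X = 10.415000, SD Y = 9.136313
Cov = 25.638889
r = 25.638889/(10.415000*9.136313) = 0.2694

r = 0.2694


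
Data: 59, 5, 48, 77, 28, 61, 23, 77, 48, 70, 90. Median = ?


Sorted: 5, 23, 28, 48, 48, 59, 61, 70, 77, 77, 90
n = 11 (odd)
Middle value = 59

Median = 59


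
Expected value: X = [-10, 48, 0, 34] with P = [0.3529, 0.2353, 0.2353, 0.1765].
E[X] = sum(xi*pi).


E[X] = -10*0.3529 + 48*0.2353 + 0*0.2353 + 34*0.1765
= -3.5290 + 11.2944 + 0 + 6.0010
= 13.7664

E[X] = 13.7664


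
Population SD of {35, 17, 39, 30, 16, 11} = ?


Mean = 24.6667
Variance = 110.2222
SD = sqrt(110.2222) = 10.4987

SD = 10.4987


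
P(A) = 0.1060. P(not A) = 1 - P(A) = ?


P(not A) = 1 - 0.1060 = 0.8940

P(not A) = 0.8940
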